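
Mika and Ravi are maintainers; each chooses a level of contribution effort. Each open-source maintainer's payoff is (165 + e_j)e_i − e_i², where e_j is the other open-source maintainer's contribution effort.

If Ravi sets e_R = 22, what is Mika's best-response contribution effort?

93.5

Mika's payoff is (165 + e_R)e_M − e_M².
∂π/∂e_M = 165 + e_R − 2e_M = 0, so e_M = 82.5 + 0.5e_R.
At e_R = 22: e_M = 82.5 + 0.5·22 = 93.5.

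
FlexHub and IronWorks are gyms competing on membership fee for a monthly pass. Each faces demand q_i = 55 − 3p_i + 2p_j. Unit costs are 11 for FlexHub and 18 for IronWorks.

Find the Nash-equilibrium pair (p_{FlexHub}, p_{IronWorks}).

FlexHub's profit: π = (p_{FlexHub} − 11)(55 − 3p_{FlexHub} + 2p_{IronWorks}).
∂π/∂p_{FlexHub} = 88 − 6p_{FlexHub} + 2p_{IronWorks} = 0 ⇒ p_{FlexHub} = 44/3 + (1/3)p_{IronWorks}.
Similarly p_{IronWorks} = 109/6 + (1/3)p_{FlexHub}.
Plugging p_{IronWorks} into FlexHub's best response: p_{FlexHub} = 44/3 + (1/3)(109/6 + (1/3)p_{FlexHub}) ⇒ (8/9)p_{FlexHub} = 373/18, so p_{FlexHub} = 23.3125.
Then p_{IronWorks} = 109/6 + (1/3)·23.3125 = 25.9375.

23.3125, 25.9375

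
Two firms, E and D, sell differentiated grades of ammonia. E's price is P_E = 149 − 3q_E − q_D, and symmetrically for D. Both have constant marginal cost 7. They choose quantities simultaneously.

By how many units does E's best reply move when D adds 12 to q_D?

-2

Firm E's profit: π = q_E(149 − 3q_E − q_D) − 7q_E.
∂π/∂q_E = 142 − 6q_E − q_D = 0 ⇒ q_E = 71/3 − (1/6)q_D.
The reaction-function slope is −1/6, so a 12-unit rise in q_D moves q_E by −1/6 × 12 = −2. E's best response falls — the actions are strategic substitutes.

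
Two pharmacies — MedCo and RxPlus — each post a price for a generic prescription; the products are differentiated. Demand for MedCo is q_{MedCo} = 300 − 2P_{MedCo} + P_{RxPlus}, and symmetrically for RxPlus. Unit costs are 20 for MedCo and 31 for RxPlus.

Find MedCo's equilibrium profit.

MedCo's profit: π = (P_{MedCo} − 20)(300 − 2P_{MedCo} + P_{RxPlus}).
∂π/∂P_{MedCo} = 340 − 4P_{MedCo} + P_{RxPlus} = 0 ⇒ P_{MedCo} = 85 + 0.25P_{RxPlus}.
Similarly P_{RxPlus} = 90.5 + 0.25P_{MedCo}.
Substituting the second reaction function into the first: P_{MedCo} = 85 + 0.25(90.5 + 0.25P_{MedCo}), which gives 0.9375P_{MedCo} = 107.625 ⇒ P_{MedCo} = 114.8.
Then P_{RxPlus} = 90.5 + 0.25·114.8 = 119.2.
q_{MedCo} = 300 − 2·114.8 + 119.2 = 189.6.
Profit = (114.8 − 20)·189.6 = 17974.08.

17974.08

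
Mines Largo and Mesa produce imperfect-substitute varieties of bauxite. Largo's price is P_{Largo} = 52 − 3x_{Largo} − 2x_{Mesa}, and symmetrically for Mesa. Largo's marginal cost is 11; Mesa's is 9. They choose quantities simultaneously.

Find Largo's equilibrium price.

Mine Largo's profit: π = x_{Largo}(52 − 3x_{Largo} − 2x_{Mesa}) − 11x_{Largo}.
∂π/∂x_{Largo} = 41 − 6x_{Largo} − 2x_{Mesa} = 0 ⇒ x_{Largo} = 41/6 − (1/3)x_{Mesa}.
Similarly x_{Mesa} = 43/6 − (1/3)x_{Largo}.
Solving the two reaction functions simultaneously: (1 − (−1/3)(−1/3))x_{Largo} = 41/6 − (1/3)·(43/6), so (8/9)x_{Largo} = 40/9 and x_{Largo} = 5.
Then x_{Mesa} = 43/6 − (1/3)·5 = 5.5.
P_{Largo} = 52 − 3·5 − 2·5.5 = 26.

26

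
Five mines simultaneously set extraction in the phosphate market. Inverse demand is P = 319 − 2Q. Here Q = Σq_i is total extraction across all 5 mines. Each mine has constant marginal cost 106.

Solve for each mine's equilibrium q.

A representative mine's profit is π_i = q_i(319 − 2Q) − 106q_i, with Q = q_i + Σ_{j≠i} q_j.
First-order condition: 213 − 4q_i − 2Σ_{j≠i} q_j = 0.
In a symmetric equilibrium every mine chooses the same q, so Σ_{j≠i} q_j = 4q. The condition becomes 213 − 12q = 0, giving q = 213/12 = 17.75.

17.75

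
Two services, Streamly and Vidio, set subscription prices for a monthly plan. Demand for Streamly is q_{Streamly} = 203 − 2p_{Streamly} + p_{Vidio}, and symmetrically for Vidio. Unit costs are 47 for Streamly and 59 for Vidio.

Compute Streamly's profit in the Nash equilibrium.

Streamly's profit: π = (p_{Streamly} − 47)(203 − 2p_{Streamly} + p_{Vidio}).
∂π/∂p_{Streamly} = 297 − 4p_{Streamly} + p_{Vidio} = 0 ⇒ p_{Streamly} = 74.25 + 0.25p_{Vidio}.
Similarly p_{Vidio} = 80.25 + 0.25p_{Streamly}.
Plugging p_{Vidio} into Streamly's best response: p_{Streamly} = 74.25 + 0.25(80.25 + 0.25p_{Streamly}) ⇒ 0.9375p_{Streamly} = 94.3125, so p_{Streamly} = 100.6.
Then p_{Vidio} = 80.25 + 0.25·100.6 = 105.4.
q_{Streamly} = 203 − 2·100.6 + 105.4 = 107.2.
Profit = (100.6 − 47)·107.2 = 5745.92.

5745.92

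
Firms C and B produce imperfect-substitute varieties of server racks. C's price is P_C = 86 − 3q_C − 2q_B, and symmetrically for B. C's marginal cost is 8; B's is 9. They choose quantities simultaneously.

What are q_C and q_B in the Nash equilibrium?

9.8125, 9.5625

Firm C's profit: π = q_C(86 − 3q_C − 2q_B) − 8q_C.
∂π/∂q_C = 78 − 6q_C − 2q_B = 0 ⇒ q_C = 13 − (1/3)q_B.
Similarly q_B = 77/6 − (1/3)q_C.
Substituting the second reaction function into the first: q_C = 13 − (1/3)(77/6 − (1/3)q_C), which gives (8/9)q_C = 157/18 ⇒ q_C = 9.8125.
Then q_B = 77/6 − (1/3)·9.8125 = 9.5625.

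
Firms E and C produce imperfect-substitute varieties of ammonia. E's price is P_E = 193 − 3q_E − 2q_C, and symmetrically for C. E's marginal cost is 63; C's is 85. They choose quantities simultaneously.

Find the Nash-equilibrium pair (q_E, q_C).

Firm E's profit: π = q_E(193 − 3q_E − 2q_C) − 63q_E.
∂π/∂q_E = 130 − 6q_E − 2q_C = 0 ⇒ q_E = 65/3 − (1/3)q_C.
Similarly q_C = 18 − (1/3)q_E.
Substituting the second reaction function into the first: q_E = 65/3 − (1/3)(18 − (1/3)q_E), which gives (8/9)q_E = 47/3 ⇒ q_E = 17.625.
Then q_C = 18 − (1/3)·17.625 = 12.125.

17.625, 12.125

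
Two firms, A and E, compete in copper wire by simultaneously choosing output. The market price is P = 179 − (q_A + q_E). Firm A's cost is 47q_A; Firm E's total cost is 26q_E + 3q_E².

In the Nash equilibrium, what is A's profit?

Firm A's profit: π = q_A(179 − (q_A + q_E)) − 47q_A.
∂π/∂q_A = 132 − 2q_A − q_E = 0, so q_A = 66 − 0.5q_E.
For E: ∂π/∂q_E = 153 − 8q_E − q_A = 0 ⇒ q_E = 19.125 − 0.125q_A.
Plugging q_E into A's best response: q_A = 66 − 0.5(19.125 − 0.125q_A) ⇒ 0.9375q_A = 56.4375, so q_A = 60.2.
Then q_E = 19.125 − 0.125·60.2 = 11.6.
Price P = 179 − 71.8 = 107.2.
A's profit: (107.2 − 47)·60.2 = 3624.04.

3624.04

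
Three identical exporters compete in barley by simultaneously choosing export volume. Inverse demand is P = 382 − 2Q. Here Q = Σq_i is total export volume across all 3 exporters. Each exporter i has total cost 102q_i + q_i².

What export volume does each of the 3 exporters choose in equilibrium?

A representative exporter's profit is π_i = q_i(382 − 2Q) − 102q_i − q_i², with Q = q_i + Σ_{j≠i} q_j.
First-order condition: 280 − 6q_i − 2Σ_{j≠i} q_j = 0.
Imposing symmetry (q_j = q for all j) turns Σ_{j≠i} q_j into 2q, so 280 = 10q and q = 28.

28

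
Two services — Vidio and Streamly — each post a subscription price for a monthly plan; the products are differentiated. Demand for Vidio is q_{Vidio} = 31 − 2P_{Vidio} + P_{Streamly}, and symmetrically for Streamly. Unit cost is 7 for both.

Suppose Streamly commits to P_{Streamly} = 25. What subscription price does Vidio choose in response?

Vidio's profit: π = (P_{Vidio} − 7)(31 − 2P_{Vidio} + P_{Streamly}).
∂π/∂P_{Vidio} = 45 − 4P_{Vidio} + P_{Streamly} = 0 ⇒ P_{Vidio} = 11.25 + 0.25P_{Streamly}.
At P_{Streamly} = 25: P_{Vidio} = 11.25 + 0.25·25 = 17.5.

17.5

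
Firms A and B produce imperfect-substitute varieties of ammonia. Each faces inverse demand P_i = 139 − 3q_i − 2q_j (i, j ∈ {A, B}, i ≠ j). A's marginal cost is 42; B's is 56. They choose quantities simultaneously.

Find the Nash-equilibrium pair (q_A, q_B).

13, 9.5

Firm A's profit: π = q_A(139 − 3q_A − 2q_B) − 42q_A.
∂π/∂q_A = 97 − 6q_A − 2q_B = 0 ⇒ q_A = 97/6 − (1/3)q_B.
Similarly q_B = 83/6 − (1/3)q_A.
Substituting the second reaction function into the first: q_A = 97/6 − (1/3)(83/6 − (1/3)q_A), which gives (8/9)q_A = 104/9 ⇒ q_A = 13.
Then q_B = 83/6 − (1/3)·13 = 9.5.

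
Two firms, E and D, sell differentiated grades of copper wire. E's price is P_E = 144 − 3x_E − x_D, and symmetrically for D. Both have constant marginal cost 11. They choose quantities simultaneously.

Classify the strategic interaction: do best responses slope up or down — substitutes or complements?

Firm E's profit: π = x_E(144 − 3x_E − x_D) − 11x_E.
∂π/∂x_E = 133 − 6x_E − x_D = 0 ⇒ x_E = 133/6 − (1/6)x_D.
The best-response slope dx_E/dx_D = −1/6 < 0: the reaction function is downward-sloping, so the choices are strategic substitutes.

strategic substitutes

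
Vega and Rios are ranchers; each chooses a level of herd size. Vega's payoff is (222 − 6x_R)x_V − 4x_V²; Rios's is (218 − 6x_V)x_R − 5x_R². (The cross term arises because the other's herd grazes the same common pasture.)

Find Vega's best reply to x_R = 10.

20.25

Expanding Vega's payoff: 222x_V − 6x_Rx_V − 4x_V².
∂π/∂x_V = 222 − 6x_R − 8x_V = 0, so x_V = 27.75 − 0.75x_R.
At x_R = 10: x_V = 27.75 − 0.75·10 = 20.25.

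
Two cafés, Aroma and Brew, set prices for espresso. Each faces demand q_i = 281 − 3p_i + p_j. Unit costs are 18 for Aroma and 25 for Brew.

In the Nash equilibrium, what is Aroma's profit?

Aroma's profit: π = (p_{Aroma} − 18)(281 − 3p_{Aroma} + p_{Brew}).
∂π/∂p_{Aroma} = 335 − 6p_{Aroma} + p_{Brew} = 0 ⇒ p_{Aroma} = 335/6 + (1/6)p_{Brew}.
Similarly p_{Brew} = 178/3 + (1/6)p_{Aroma}.
Solving the two reaction functions simultaneously: (1 − (1/6)(1/6))p_{Aroma} = 335/6 + (1/6)·(178/3), so (35/36)p_{Aroma} = 1183/18 and p_{Aroma} = 67.6.
Then p_{Brew} = 178/3 + (1/6)·67.6 = 70.6.
q_{Aroma} = 281 − 3·67.6 + 70.6 = 148.8.
Profit = (67.6 − 18)·148.8 = 7380.48.

7380.48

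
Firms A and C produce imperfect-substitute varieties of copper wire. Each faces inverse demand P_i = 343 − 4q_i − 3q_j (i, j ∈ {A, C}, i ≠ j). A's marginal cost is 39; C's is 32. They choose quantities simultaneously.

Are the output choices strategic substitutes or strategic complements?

strategic substitutes

Firm A's profit: π = q_A(343 − 4q_A − 3q_C) − 39q_A.
∂π/∂q_A = 304 − 8q_A − 3q_C = 0 ⇒ q_A = 38 − 0.375q_C.
The best-response slope dq_A/dq_C = −0.375 < 0: the reaction function is downward-sloping, so the choices are strategic substitutes.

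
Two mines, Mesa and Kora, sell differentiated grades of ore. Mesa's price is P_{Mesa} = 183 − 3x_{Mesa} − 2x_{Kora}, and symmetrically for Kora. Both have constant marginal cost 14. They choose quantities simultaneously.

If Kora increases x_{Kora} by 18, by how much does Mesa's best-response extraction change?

-6

Mine Mesa's profit: π = x_{Mesa}(183 − 3x_{Mesa} − 2x_{Kora}) − 14x_{Mesa}.
∂π/∂x_{Mesa} = 169 − 6x_{Mesa} − 2x_{Kora} = 0 ⇒ x_{Mesa} = 169/6 − (1/3)x_{Kora}.
The reaction-function slope is −1/3, so an 18-unit rise in x_{Kora} moves x_{Mesa} by −1/3 × 18 = −6. Mesa's best response falls — the actions are strategic substitutes.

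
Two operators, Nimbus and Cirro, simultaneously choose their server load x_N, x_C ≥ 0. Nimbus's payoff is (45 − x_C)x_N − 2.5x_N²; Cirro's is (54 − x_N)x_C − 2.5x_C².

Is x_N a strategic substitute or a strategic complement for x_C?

Expanding Nimbus's payoff: 45x_N − x_Cx_N − 2.5x_N².
∂π/∂x_N = 45 − x_C − 5x_N = 0, so x_N = 9 − 0.2x_C.
The best-response slope dx_N/dx_C = −0.2 < 0: the reaction function is downward-sloping, so the choices are strategic substitutes.

strategic substitutes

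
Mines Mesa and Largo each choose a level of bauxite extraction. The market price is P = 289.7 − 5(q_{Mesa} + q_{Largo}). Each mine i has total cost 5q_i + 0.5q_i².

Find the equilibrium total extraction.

35.5875

Mine Mesa's profit: π = q_{Mesa}(289.7 − 5(q_{Mesa} + q_{Largo})) − 5q_{Mesa} − 0.5q_{Mesa}².
∂π/∂q_{Mesa} = 284.7 − 11q_{Mesa} − 5q_{Largo} = 0, so q_{Mesa} = 2847/110 − (5/11)q_{Largo}.
By symmetry q_{Largo} = q_{Mesa}; substituting into the reaction function, (16/11)q_{Mesa} = 2847/110 and q_{Mesa} = 2847/160.
Total extraction: 2847/160 + 2847/160 = 35.5875.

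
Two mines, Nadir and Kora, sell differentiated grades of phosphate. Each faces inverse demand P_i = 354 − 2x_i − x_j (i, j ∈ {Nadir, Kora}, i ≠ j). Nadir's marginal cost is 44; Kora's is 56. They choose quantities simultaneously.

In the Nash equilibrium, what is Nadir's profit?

Mine Nadir's profit: π = x_{Nadir}(354 − 2x_{Nadir} − x_{Kora}) − 44x_{Nadir}.
∂π/∂x_{Nadir} = 310 − 4x_{Nadir} − x_{Kora} = 0 ⇒ x_{Nadir} = 77.5 − 0.25x_{Kora}.
Similarly x_{Kora} = 74.5 − 0.25x_{Nadir}.
Solving the two reaction functions simultaneously: (1 − (−0.25)(−0.25))x_{Nadir} = 77.5 − 0.25·74.5, so 0.9375x_{Nadir} = 58.875 and x_{Nadir} = 62.8.
Then x_{Kora} = 74.5 − 0.25·62.8 = 58.8.
P_{Nadir} = 354 − 2·62.8 − 58.8 = 169.6.
Profit = (169.6 − 44)·62.8 = 7887.68.

7887.68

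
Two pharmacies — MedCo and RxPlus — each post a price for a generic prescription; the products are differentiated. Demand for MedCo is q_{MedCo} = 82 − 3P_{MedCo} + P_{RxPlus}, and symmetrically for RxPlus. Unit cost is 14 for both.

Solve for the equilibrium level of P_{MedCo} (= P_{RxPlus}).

24.8

MedCo's profit: π = (P_{MedCo} − 14)(82 − 3P_{MedCo} + P_{RxPlus}).
∂π/∂P_{MedCo} = 124 − 6P_{MedCo} + P_{RxPlus} = 0 ⇒ P_{MedCo} = 62/3 + (1/6)P_{RxPlus}.
Setting P_{MedCo} = P_{RxPlus} in the reaction function: P_{MedCo} = 62/3 + (1/6)P_{MedCo}, so P_{MedCo} = (62/3) / (5/6) = 24.8.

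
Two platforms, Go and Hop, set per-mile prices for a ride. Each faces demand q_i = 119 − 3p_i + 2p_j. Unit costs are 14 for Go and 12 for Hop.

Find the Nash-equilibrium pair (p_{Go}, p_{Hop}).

Go's profit: π = (p_{Go} − 14)(119 − 3p_{Go} + 2p_{Hop}).
∂π/∂p_{Go} = 161 − 6p_{Go} + 2p_{Hop} = 0 ⇒ p_{Go} = 161/6 + (1/3)p_{Hop}.
Similarly p_{Hop} = 155/6 + (1/3)p_{Go}.
Plugging p_{Hop} into Go's best response: p_{Go} = 161/6 + (1/3)(155/6 + (1/3)p_{Go}) ⇒ (8/9)p_{Go} = 319/9, so p_{Go} = 39.875.
Then p_{Hop} = 155/6 + (1/3)·39.875 = 39.125.

39.875, 39.125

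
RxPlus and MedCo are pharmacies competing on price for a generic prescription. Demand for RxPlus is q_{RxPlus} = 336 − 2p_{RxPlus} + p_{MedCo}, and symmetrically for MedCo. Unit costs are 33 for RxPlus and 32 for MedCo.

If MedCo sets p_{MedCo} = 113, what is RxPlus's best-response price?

128.75

RxPlus's profit: π = (p_{RxPlus} − 33)(336 − 2p_{RxPlus} + p_{MedCo}).
∂π/∂p_{RxPlus} = 402 − 4p_{RxPlus} + p_{MedCo} = 0 ⇒ p_{RxPlus} = 100.5 + 0.25p_{MedCo}.
At p_{MedCo} = 113: p_{RxPlus} = 100.5 + 0.25·113 = 128.75.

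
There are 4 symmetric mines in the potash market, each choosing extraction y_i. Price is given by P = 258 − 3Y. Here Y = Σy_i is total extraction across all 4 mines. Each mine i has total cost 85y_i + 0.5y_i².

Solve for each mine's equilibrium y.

10.8125

A representative mine's profit is π_i = y_i(258 − 3Y) − 85y_i − 0.5y_i², with Y = y_i + Σ_{j≠i} y_j.
First-order condition: 173 − 7y_i − 3Σ_{j≠i} y_j = 0.
Imposing symmetry (y_j = y for all j) turns Σ_{j≠i} y_j into 3y, so 173 = 16y and y = 10.8125.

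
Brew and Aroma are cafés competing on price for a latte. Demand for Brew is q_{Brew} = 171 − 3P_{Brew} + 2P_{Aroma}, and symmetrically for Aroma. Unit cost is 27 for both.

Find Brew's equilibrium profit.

Brew's profit: π = (P_{Brew} − 27)(171 − 3P_{Brew} + 2P_{Aroma}).
∂π/∂P_{Brew} = 252 − 6P_{Brew} + 2P_{Aroma} = 0 ⇒ P_{Brew} = 42 + (1/3)P_{Aroma}.
By symmetry P_{Aroma} = P_{Brew}; substituting into the reaction function, (2/3)P_{Brew} = 42 and P_{Brew} = 63.
q_{Brew} = 171 − 3·63 + 2·63 = 108.
Profit = (63 − 27)·108 = 3888.

3888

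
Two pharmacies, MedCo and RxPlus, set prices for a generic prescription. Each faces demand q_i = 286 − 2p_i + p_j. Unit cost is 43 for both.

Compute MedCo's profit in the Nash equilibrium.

13122

MedCo's profit: π = (p_{MedCo} − 43)(286 − 2p_{MedCo} + p_{RxPlus}).
∂π/∂p_{MedCo} = 372 − 4p_{MedCo} + p_{RxPlus} = 0 ⇒ p_{MedCo} = 93 + 0.25p_{RxPlus}.
The game is symmetric, so in equilibrium p_{RxPlus} = p_{MedCo}: the reaction function gives 0.75p_{MedCo} = 93, hence p_{MedCo} = 124.
q_{MedCo} = 286 − 2·124 + 124 = 162.
Profit = (124 − 43)·162 = 13122.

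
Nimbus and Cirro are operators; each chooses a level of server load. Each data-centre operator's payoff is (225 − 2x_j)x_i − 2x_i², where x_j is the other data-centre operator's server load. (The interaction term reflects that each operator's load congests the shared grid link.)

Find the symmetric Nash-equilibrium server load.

Nimbus's payoff is (225 − 2x_C)x_N − 2x_N².
∂π/∂x_N = 225 − 2x_C − 4x_N = 0, so x_N = 56.25 − 0.5x_C.
Setting x_N = x_C in the reaction function: x_N = 56.25 − 0.5x_N, so x_N = 56.25 / 1.5 = 37.5.

37.5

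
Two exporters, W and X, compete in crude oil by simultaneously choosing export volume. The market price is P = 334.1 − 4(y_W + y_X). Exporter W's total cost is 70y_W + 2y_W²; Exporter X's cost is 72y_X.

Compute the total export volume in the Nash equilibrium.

Exporter W's profit: π = y_W(334.1 − 4(y_W + y_X)) − 70y_W − 2y_W².
∂π/∂y_W = 264.1 − 12y_W − 4y_X = 0, so y_W = 2641/120 − (1/3)y_X.
For X: ∂π/∂y_X = 262.1 − 8y_X − 4y_W = 0 ⇒ y_X = 32.7625 − 0.5y_W.
Solving the two reaction functions simultaneously: (1 − (−1/3)(−0.5))y_W = 2641/120 − (1/3)·32.7625, so (5/6)y_W = 11.0875 and y_W = 13.305.
Then y_X = 32.7625 − 0.5·13.305 = 26.11.
Total export volume: 13.305 + 26.11 = 39.415.

39.415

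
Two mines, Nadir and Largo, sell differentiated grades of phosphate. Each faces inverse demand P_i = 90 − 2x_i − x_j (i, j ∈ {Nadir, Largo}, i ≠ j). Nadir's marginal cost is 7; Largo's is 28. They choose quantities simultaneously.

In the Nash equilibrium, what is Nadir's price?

Mine Nadir's profit: π = x_{Nadir}(90 − 2x_{Nadir} − x_{Largo}) − 7x_{Nadir}.
∂π/∂x_{Nadir} = 83 − 4x_{Nadir} − x_{Largo} = 0 ⇒ x_{Nadir} = 20.75 − 0.25x_{Largo}.
Similarly x_{Largo} = 15.5 − 0.25x_{Nadir}.
Plugging x_{Largo} into Nadir's best response: x_{Nadir} = 20.75 − 0.25(15.5 − 0.25x_{Nadir}) ⇒ 0.9375x_{Nadir} = 16.875, so x_{Nadir} = 18.
Then x_{Largo} = 15.5 − 0.25·18 = 11.
P_{Nadir} = 90 − 2·18 − 11 = 43.

43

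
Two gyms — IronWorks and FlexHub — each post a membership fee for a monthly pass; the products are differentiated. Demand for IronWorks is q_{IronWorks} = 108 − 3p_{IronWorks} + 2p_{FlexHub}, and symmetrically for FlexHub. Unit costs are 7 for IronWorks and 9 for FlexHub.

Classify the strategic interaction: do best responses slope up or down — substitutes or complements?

IronWorks's profit: π = (p_{IronWorks} − 7)(108 − 3p_{IronWorks} + 2p_{FlexHub}).
∂π/∂p_{IronWorks} = 129 − 6p_{IronWorks} + 2p_{FlexHub} = 0 ⇒ p_{IronWorks} = 21.5 + (1/3)p_{FlexHub}.
The best-response slope dp_{IronWorks}/dp_{FlexHub} = 1/3 > 0: the reaction function is upward-sloping, so the choices are strategic complements.

strategic complements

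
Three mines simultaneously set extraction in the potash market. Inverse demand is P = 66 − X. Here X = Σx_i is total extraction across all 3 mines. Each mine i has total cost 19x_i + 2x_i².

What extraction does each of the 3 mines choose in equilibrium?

A representative mine's profit is π_i = x_i(66 − X) − 19x_i − 2x_i², with X = x_i + Σ_{j≠i} x_j.
First-order condition: 47 − 6x_i − Σ_{j≠i} x_j = 0.
In a symmetric equilibrium every mine chooses the same x, so Σ_{j≠i} x_j = 2x. The condition becomes 47 − 8x = 0, giving x = 47/8 = 5.875.

5.875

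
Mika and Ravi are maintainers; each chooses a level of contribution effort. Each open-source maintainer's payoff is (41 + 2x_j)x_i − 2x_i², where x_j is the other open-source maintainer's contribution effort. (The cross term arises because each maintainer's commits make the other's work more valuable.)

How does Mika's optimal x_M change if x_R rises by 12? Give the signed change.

Mika's payoff is (41 + 2x_R)x_M − 2x_M².
∂π/∂x_M = 41 + 2x_R − 4x_M = 0, so x_M = 10.25 + 0.5x_R.
The reaction-function slope is 0.5, so a 12-unit rise in x_R moves x_M by 0.5 × 12 = 6. Mika's best response rises — the actions are strategic complements.

6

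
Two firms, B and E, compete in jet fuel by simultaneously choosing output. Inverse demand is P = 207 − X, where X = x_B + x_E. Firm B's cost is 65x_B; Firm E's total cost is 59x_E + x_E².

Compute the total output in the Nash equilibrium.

82

Firm B's profit: π = x_B(207 − (x_B + x_E)) − 65x_B.
∂π/∂x_B = 142 − 2x_B − x_E = 0, so x_B = 71 − 0.5x_E.
For E: ∂π/∂x_E = 148 − 4x_E − x_B = 0 ⇒ x_E = 37 − 0.25x_B.
Plugging x_E into B's best response: x_B = 71 − 0.5(37 − 0.25x_B) ⇒ 0.875x_B = 52.5, so x_B = 60.
Then x_E = 37 − 0.25·60 = 22.
Total output: 60 + 22 = 82.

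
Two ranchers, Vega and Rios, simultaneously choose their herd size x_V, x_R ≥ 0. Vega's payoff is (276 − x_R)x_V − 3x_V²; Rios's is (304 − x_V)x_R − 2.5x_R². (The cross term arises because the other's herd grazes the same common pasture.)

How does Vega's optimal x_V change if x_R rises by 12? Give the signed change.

-2

Expanding Vega's payoff: 276x_V − x_Rx_V − 3x_V².
∂π/∂x_V = 276 − x_R − 6x_V = 0, so x_V = 46 − (1/6)x_R.
The reaction-function slope is −1/6, so a 12-unit rise in x_R moves x_V by −1/6 × 12 = −2. Vega's best response falls — the actions are strategic substitutes.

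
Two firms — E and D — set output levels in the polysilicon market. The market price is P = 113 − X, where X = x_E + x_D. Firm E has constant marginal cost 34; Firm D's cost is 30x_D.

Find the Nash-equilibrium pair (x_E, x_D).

25, 29

Firm E's profit: π = x_E(113 − (x_E + x_D)) − 34x_E.
∂π/∂x_E = 79 − 2x_E − x_D = 0, so x_E = 39.5 − 0.5x_D.
By the same steps for D: x_D = 41.5 − 0.5x_E.
Plugging x_D into E's best response: x_E = 39.5 − 0.5(41.5 − 0.5x_E) ⇒ 0.75x_E = 18.75, so x_E = 25.
Then x_D = 41.5 − 0.5·25 = 29.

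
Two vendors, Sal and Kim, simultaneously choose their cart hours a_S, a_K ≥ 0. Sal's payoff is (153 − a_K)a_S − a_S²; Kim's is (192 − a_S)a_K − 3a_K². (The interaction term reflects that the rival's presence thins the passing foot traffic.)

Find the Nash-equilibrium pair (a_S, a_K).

Expanding Sal's payoff: 153a_S − a_Ka_S − a_S².
∂π/∂a_S = 153 − a_K − 2a_S = 0, so a_S = 76.5 − 0.5a_K.
Likewise for Kim: a_K = 32 − (1/6)a_S.
Plugging a_K into Sal's best response: a_S = 76.5 − 0.5(32 − (1/6)a_S) ⇒ (11/12)a_S = 60.5, so a_S = 66.
Then a_K = 32 − (1/6)·66 = 21.

66, 21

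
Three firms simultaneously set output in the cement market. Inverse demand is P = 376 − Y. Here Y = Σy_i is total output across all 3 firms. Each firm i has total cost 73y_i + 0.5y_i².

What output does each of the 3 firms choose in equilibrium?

A representative firm's profit is π_i = y_i(376 − Y) − 73y_i − 0.5y_i², with Y = y_i + Σ_{j≠i} y_j.
First-order condition: 303 − 3y_i − Σ_{j≠i} y_j = 0.
With identical firms, set every y_j = y: then 303 − 3y − 2y = 0, i.e. y = 303/5 = 60.6.

60.6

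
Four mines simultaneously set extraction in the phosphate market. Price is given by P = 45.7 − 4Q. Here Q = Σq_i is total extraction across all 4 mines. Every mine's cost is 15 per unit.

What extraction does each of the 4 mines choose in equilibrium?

1.535

A representative mine's profit is π_i = q_i(45.7 − 4Q) − 15q_i, with Q = q_i + Σ_{j≠i} q_j.
First-order condition: 30.7 − 8q_i − 4Σ_{j≠i} q_j = 0.
Imposing symmetry (q_j = q for all j) turns Σ_{j≠i} q_j into 3q, so 30.7 = 20q and q = 1.535.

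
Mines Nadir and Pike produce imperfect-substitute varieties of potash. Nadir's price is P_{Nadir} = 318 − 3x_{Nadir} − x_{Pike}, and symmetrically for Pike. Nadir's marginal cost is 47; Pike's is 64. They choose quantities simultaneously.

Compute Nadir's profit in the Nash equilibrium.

4609.92

Mine Nadir's profit: π = x_{Nadir}(318 − 3x_{Nadir} − x_{Pike}) − 47x_{Nadir}.
∂π/∂x_{Nadir} = 271 − 6x_{Nadir} − x_{Pike} = 0 ⇒ x_{Nadir} = 271/6 − (1/6)x_{Pike}.
Similarly x_{Pike} = 127/3 − (1/6)x_{Nadir}.
Solving the two reaction functions simultaneously: (1 − (−1/6)(−1/6))x_{Nadir} = 271/6 − (1/6)·(127/3), so (35/36)x_{Nadir} = 343/9 and x_{Nadir} = 39.2.
Then x_{Pike} = 127/3 − (1/6)·39.2 = 35.8.
P_{Nadir} = 318 − 3·39.2 − 35.8 = 164.6.
Profit = (164.6 − 47)·39.2 = 4609.92.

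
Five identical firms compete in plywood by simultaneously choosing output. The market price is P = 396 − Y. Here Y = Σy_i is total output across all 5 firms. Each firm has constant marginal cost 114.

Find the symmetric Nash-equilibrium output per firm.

47

A representative firm's profit is π_i = y_i(396 − Y) − 114y_i, with Y = y_i + Σ_{j≠i} y_j.
First-order condition: 282 − 2y_i − Σ_{j≠i} y_j = 0.
In a symmetric equilibrium every firm chooses the same y, so Σ_{j≠i} y_j = 4y. The condition becomes 282 − 6y = 0, giving y = 282/6 = 47.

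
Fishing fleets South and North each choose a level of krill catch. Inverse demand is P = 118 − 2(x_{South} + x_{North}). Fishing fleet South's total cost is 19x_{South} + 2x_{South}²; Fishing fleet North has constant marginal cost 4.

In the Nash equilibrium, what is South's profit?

144

Fishing fleet South's profit: π = x_{South}(118 − 2(x_{South} + x_{North})) − 19x_{South} − 2x_{South}².
∂π/∂x_{South} = 99 − 8x_{South} − 2x_{North} = 0, so x_{South} = 12.375 − 0.25x_{North}.
For North: ∂π/∂x_{North} = 114 − 4x_{North} − 2x_{South} = 0 ⇒ x_{North} = 28.5 − 0.5x_{South}.
Plugging x_{North} into South's best response: x_{South} = 12.375 − 0.25(28.5 − 0.5x_{South}) ⇒ 0.875x_{South} = 5.25, so x_{South} = 6.
Then x_{North} = 28.5 − 0.5·6 = 25.5.
Price P = 118 − 2·31.5 = 55.
South's profit: (55 − 19)·6 − 2(6)² = 144.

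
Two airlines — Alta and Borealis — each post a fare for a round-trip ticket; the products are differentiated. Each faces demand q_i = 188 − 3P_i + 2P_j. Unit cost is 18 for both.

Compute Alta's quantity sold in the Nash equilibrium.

127.5

Alta's profit: π = (P_{Alta} − 18)(188 − 3P_{Alta} + 2P_{Borealis}).
∂π/∂P_{Alta} = 242 − 6P_{Alta} + 2P_{Borealis} = 0 ⇒ P_{Alta} = 121/3 + (1/3)P_{Borealis}.
The game is symmetric, so in equilibrium P_{Borealis} = P_{Alta}: the reaction function gives (2/3)P_{Alta} = 121/3, hence P_{Alta} = 60.5.
q_{Alta} = 188 − 3·60.5 + 2·60.5 = 127.5.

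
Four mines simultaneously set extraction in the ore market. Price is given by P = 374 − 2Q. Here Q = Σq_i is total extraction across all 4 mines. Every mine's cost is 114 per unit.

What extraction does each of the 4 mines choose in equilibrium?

A representative mine's profit is π_i = q_i(374 − 2Q) − 114q_i, with Q = q_i + Σ_{j≠i} q_j.
First-order condition: 260 − 4q_i − 2Σ_{j≠i} q_j = 0.
Imposing symmetry (q_j = q for all j) turns Σ_{j≠i} q_j into 3q, so 260 = 10q and q = 26.

26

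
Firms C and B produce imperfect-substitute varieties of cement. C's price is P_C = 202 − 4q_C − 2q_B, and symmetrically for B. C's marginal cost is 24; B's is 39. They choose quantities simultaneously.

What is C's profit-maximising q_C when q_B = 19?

17.5

Firm C's profit: π = q_C(202 − 4q_C − 2q_B) − 24q_C.
∂π/∂q_C = 178 − 8q_C − 2q_B = 0 ⇒ q_C = 22.25 − 0.25q_B.
At q_B = 19: q_C = 22.25 − 0.25·19 = 17.5.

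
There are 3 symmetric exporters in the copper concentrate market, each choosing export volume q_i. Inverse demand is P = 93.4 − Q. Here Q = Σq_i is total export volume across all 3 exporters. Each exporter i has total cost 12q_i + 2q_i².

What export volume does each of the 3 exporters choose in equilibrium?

10.175

A representative exporter's profit is π_i = q_i(93.4 − Q) − 12q_i − 2q_i², with Q = q_i + Σ_{j≠i} q_j.
First-order condition: 81.4 − 6q_i − Σ_{j≠i} q_j = 0.
Imposing symmetry (q_j = q for all j) turns Σ_{j≠i} q_j into 2q, so 81.4 = 8q and q = 10.175.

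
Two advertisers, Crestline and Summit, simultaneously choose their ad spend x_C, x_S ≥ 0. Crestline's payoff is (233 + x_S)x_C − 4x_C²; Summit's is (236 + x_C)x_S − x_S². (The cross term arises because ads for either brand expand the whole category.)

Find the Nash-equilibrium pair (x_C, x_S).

46.8, 141.4

Expanding Crestline's payoff: 233x_C + x_Sx_C − 4x_C².
∂π/∂x_C = 233 + x_S − 8x_C = 0, so x_C = 29.125 + 0.125x_S.
Likewise for Summit: x_S = 118 + 0.5x_C.
Substituting the second reaction function into the first: x_C = 29.125 + 0.125(118 + 0.5x_C), which gives 0.9375x_C = 43.875 ⇒ x_C = 46.8.
Then x_S = 118 + 0.5·46.8 = 141.4.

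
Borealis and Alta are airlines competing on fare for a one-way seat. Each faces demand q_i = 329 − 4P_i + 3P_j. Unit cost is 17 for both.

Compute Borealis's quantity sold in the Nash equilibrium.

249.6

Borealis's profit: π = (P_{Borealis} − 17)(329 − 4P_{Borealis} + 3P_{Alta}).
∂π/∂P_{Borealis} = 397 − 8P_{Borealis} + 3P_{Alta} = 0 ⇒ P_{Borealis} = 49.625 + 0.375P_{Alta}.
Setting P_{Borealis} = P_{Alta} in the reaction function: P_{Borealis} = 49.625 + 0.375P_{Borealis}, so P_{Borealis} = 49.625 / 0.625 = 79.4.
q_{Borealis} = 329 − 4·79.4 + 3·79.4 = 249.6.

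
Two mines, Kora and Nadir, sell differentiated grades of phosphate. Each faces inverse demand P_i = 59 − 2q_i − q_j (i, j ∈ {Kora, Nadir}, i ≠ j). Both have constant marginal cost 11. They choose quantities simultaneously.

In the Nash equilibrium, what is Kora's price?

Mine Kora's profit: π = q_{Kora}(59 − 2q_{Kora} − q_{Nadir}) − 11q_{Kora}.
∂π/∂q_{Kora} = 48 − 4q_{Kora} − q_{Nadir} = 0 ⇒ q_{Kora} = 12 − 0.25q_{Nadir}.
By symmetry q_{Nadir} = q_{Kora}; substituting into the reaction function, 1.25q_{Kora} = 12 and q_{Kora} = 9.6.
P_{Kora} = 59 − 2·9.6 − 9.6 = 30.2.

30.2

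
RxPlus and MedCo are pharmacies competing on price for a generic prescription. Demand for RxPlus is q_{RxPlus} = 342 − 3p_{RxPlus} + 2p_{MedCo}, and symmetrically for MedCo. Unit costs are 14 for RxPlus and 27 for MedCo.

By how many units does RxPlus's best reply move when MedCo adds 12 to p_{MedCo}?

RxPlus's profit: π = (p_{RxPlus} − 14)(342 − 3p_{RxPlus} + 2p_{MedCo}).
∂π/∂p_{RxPlus} = 384 − 6p_{RxPlus} + 2p_{MedCo} = 0 ⇒ p_{RxPlus} = 64 + (1/3)p_{MedCo}.
The reaction-function slope is 1/3, so a 12-unit rise in p_{MedCo} moves p_{RxPlus} by 1/3 × 12 = 4. RxPlus's best response rises — the actions are strategic complements.

4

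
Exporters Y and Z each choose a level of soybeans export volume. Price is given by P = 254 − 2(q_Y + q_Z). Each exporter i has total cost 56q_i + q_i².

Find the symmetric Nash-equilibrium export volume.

Exporter Y's profit: π = q_Y(254 − 2(q_Y + q_Z)) − 56q_Y − q_Y².
∂π/∂q_Y = 198 − 6q_Y − 2q_Z = 0, so q_Y = 33 − (1/3)q_Z.
The game is symmetric, so in equilibrium q_Z = q_Y: the reaction function gives (4/3)q_Y = 33, hence q_Y = 24.75.

24.75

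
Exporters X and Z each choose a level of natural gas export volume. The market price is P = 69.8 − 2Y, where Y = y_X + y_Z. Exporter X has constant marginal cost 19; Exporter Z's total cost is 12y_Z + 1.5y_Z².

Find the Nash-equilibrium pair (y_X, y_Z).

10, 5.4

Exporter X's profit: π = y_X(69.8 − 2(y_X + y_Z)) − 19y_X.
∂π/∂y_X = 50.8 − 4y_X − 2y_Z = 0, so y_X = 12.7 − 0.5y_Z.
For Z: ∂π/∂y_Z = 57.8 − 7y_Z − 2y_X = 0 ⇒ y_Z = 289/35 − (2/7)y_X.
Substituting the second reaction function into the first: y_X = 12.7 − 0.5(289/35 − (2/7)y_X), which gives (6/7)y_X = 60/7 ⇒ y_X = 10.
Then y_Z = 289/35 − (2/7)·10 = 5.4.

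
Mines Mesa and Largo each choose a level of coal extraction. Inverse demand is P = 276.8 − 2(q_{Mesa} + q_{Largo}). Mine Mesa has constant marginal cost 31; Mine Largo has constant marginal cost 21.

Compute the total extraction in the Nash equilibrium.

83.6

Mine Mesa's profit: π = q_{Mesa}(276.8 − 2(q_{Mesa} + q_{Largo})) − 31q_{Mesa}.
∂π/∂q_{Mesa} = 245.8 − 4q_{Mesa} − 2q_{Largo} = 0, so q_{Mesa} = 61.45 − 0.5q_{Largo}.
By the same steps for Largo: q_{Largo} = 63.95 − 0.5q_{Mesa}.
Solving the two reaction functions simultaneously: (1 − (−0.5)(−0.5))q_{Mesa} = 61.45 − 0.5·63.95, so 0.75q_{Mesa} = 29.475 and q_{Mesa} = 39.3.
Then q_{Largo} = 63.95 − 0.5·39.3 = 44.3.
Total extraction: 39.3 + 44.3 = 83.6.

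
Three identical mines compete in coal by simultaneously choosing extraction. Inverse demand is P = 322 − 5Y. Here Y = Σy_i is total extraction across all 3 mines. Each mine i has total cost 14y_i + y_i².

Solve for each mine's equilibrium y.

14

A representative mine's profit is π_i = y_i(322 − 5Y) − 14y_i − y_i², with Y = y_i + Σ_{j≠i} y_j.
First-order condition: 308 − 12y_i − 5Σ_{j≠i} y_j = 0.
Imposing symmetry (y_j = y for all j) turns Σ_{j≠i} y_j into 2y, so 308 = 22y and y = 14.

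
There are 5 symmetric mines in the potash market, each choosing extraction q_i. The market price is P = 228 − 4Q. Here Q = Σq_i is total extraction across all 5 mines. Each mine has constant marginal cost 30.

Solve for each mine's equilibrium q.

8.25

A representative mine's profit is π_i = q_i(228 − 4Q) − 30q_i, with Q = q_i + Σ_{j≠i} q_j.
First-order condition: 198 − 8q_i − 4Σ_{j≠i} q_j = 0.
Imposing symmetry (q_j = q for all j) turns Σ_{j≠i} q_j into 4q, so 198 = 24q and q = 8.25.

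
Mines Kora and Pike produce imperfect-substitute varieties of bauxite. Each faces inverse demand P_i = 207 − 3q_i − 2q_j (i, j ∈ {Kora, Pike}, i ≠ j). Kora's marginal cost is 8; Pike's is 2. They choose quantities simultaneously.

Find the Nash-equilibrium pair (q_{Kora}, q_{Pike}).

Mine Kora's profit: π = q_{Kora}(207 − 3q_{Kora} − 2q_{Pike}) − 8q_{Kora}.
∂π/∂q_{Kora} = 199 − 6q_{Kora} − 2q_{Pike} = 0 ⇒ q_{Kora} = 199/6 − (1/3)q_{Pike}.
Similarly q_{Pike} = 205/6 − (1/3)q_{Kora}.
Substituting the second reaction function into the first: q_{Kora} = 199/6 − (1/3)(205/6 − (1/3)q_{Kora}), which gives (8/9)q_{Kora} = 196/9 ⇒ q_{Kora} = 24.5.
Then q_{Pike} = 205/6 − (1/3)·24.5 = 26.

24.5, 26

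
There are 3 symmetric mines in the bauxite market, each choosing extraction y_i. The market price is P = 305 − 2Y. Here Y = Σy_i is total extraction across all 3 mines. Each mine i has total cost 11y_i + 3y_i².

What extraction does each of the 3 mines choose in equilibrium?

A representative mine's profit is π_i = y_i(305 − 2Y) − 11y_i − 3y_i², with Y = y_i + Σ_{j≠i} y_j.
First-order condition: 294 − 10y_i − 2Σ_{j≠i} y_j = 0.
Imposing symmetry (y_j = y for all j) turns Σ_{j≠i} y_j into 2y, so 294 = 14y and y = 21.

21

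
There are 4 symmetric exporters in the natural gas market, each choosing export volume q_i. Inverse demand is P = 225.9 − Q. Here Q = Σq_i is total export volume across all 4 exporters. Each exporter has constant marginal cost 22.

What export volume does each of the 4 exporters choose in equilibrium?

40.78

A representative exporter's profit is π_i = q_i(225.9 − Q) − 22q_i, with Q = q_i + Σ_{j≠i} q_j.
First-order condition: 203.9 − 2q_i − Σ_{j≠i} q_j = 0.
In a symmetric equilibrium every exporter chooses the same q, so Σ_{j≠i} q_j = 3q. The condition becomes 203.9 − 5q = 0, giving q = 203.9/5 = 40.78.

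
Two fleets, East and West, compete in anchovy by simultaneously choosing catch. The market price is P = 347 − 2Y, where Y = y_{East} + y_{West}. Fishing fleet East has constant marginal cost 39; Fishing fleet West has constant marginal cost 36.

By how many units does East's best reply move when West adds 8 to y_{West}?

-4

Fishing fleet East's profit: π = y_{East}(347 − 2(y_{East} + y_{West})) − 39y_{East}.
∂π/∂y_{East} = 308 − 4y_{East} − 2y_{West} = 0, so y_{East} = 77 − 0.5y_{West}.
The reaction-function slope is −0.5, so an 8-unit rise in y_{West} moves y_{East} by −0.5 × 8 = −4. East's best response falls — the actions are strategic substitutes.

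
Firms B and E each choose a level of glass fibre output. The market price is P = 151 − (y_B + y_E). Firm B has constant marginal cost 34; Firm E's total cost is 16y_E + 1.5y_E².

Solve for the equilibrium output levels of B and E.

Firm B's profit: π = y_B(151 − (y_B + y_E)) − 34y_B.
∂π/∂y_B = 117 − 2y_B − y_E = 0, so y_B = 58.5 − 0.5y_E.
For E: ∂π/∂y_E = 135 − 5y_E − y_B = 0 ⇒ y_E = 27 − 0.2y_B.
Substituting the second reaction function into the first: y_B = 58.5 − 0.5(27 − 0.2y_B), which gives 0.9y_B = 45 ⇒ y_B = 50.
Then y_E = 27 − 0.2·50 = 17.

50, 17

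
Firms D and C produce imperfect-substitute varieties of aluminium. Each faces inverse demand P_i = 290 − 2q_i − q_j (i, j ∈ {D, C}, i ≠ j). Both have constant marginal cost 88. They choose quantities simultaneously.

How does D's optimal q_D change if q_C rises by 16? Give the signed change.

Firm D's profit: π = q_D(290 − 2q_D − q_C) − 88q_D.
∂π/∂q_D = 202 − 4q_D − q_C = 0 ⇒ q_D = 50.5 − 0.25q_C.
The reaction-function slope is −0.25, so a 16-unit rise in q_C moves q_D by −0.25 × 16 = −4. D's best response falls — the actions are strategic substitutes.

-4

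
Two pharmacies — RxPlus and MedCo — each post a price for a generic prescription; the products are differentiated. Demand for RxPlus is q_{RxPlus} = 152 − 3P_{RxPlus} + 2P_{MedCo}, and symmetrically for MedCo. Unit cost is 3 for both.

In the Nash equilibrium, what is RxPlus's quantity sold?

111.75

RxPlus's profit: π = (P_{RxPlus} − 3)(152 − 3P_{RxPlus} + 2P_{MedCo}).
∂π/∂P_{RxPlus} = 161 − 6P_{RxPlus} + 2P_{MedCo} = 0 ⇒ P_{RxPlus} = 161/6 + (1/3)P_{MedCo}.
The game is symmetric, so in equilibrium P_{MedCo} = P_{RxPlus}: the reaction function gives (2/3)P_{RxPlus} = 161/6, hence P_{RxPlus} = 40.25.
q_{RxPlus} = 152 − 3·40.25 + 2·40.25 = 111.75.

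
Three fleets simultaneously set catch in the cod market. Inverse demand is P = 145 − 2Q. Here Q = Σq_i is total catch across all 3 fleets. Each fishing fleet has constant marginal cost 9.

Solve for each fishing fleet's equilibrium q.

A representative fishing fleet's profit is π_i = q_i(145 − 2Q) − 9q_i, with Q = q_i + Σ_{j≠i} q_j.
First-order condition: 136 − 4q_i − 2Σ_{j≠i} q_j = 0.
With identical fishing fleets, set every q_j = q: then 136 − 4q − 4q = 0, i.e. q = 136/8 = 17.

17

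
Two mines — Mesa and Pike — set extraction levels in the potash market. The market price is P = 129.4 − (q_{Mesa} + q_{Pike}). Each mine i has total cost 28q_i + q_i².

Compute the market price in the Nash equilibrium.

Mine Mesa's profit: π = q_{Mesa}(129.4 − (q_{Mesa} + q_{Pike})) − 28q_{Mesa} − q_{Mesa}².
∂π/∂q_{Mesa} = 101.4 − 4q_{Mesa} − q_{Pike} = 0, so q_{Mesa} = 25.35 − 0.25q_{Pike}.
Setting q_{Mesa} = q_{Pike} in the reaction function: q_{Mesa} = 25.35 − 0.25q_{Mesa}, so q_{Mesa} = 25.35 / 1.25 = 20.28.
Equilibrium price: P = 129.4 − 40.56 = 88.84.

88.84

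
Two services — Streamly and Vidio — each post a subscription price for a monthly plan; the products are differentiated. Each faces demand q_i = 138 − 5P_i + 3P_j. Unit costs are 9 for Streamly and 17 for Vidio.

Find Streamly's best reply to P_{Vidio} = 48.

Streamly's profit: π = (P_{Streamly} − 9)(138 − 5P_{Streamly} + 3P_{Vidio}).
∂π/∂P_{Streamly} = 183 − 10P_{Streamly} + 3P_{Vidio} = 0 ⇒ P_{Streamly} = 18.3 + 0.3P_{Vidio}.
At P_{Vidio} = 48: P_{Streamly} = 18.3 + 0.3·48 = 32.7.

32.7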